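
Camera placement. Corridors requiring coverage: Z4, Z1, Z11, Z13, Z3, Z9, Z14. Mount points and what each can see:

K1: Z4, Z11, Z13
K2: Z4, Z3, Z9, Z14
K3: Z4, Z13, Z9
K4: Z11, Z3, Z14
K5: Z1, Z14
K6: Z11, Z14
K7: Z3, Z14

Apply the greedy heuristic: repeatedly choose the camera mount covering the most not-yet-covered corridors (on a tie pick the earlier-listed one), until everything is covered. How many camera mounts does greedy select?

3

Pick 1: K2 covers 4 new corridors (Z4, Z3, Z9, Z14).
Pick 2: K1 covers 2 new corridors (Z11, Z13).
Pick 3: K5 covers 1 new corridors (Z1).
Greedy uses 3 camera mounts.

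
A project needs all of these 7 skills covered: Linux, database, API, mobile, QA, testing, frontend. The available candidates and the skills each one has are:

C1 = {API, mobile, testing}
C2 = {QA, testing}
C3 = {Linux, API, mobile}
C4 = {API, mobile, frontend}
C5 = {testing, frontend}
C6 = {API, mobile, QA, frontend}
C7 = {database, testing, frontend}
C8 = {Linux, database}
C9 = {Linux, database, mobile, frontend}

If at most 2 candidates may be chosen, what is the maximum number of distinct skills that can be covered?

Choosing C1, C9 covers {Linux, database, API, mobile, testing, frontend} — 6 skills.
No choice of 2 candidates does better; here QA is left uncovered.

6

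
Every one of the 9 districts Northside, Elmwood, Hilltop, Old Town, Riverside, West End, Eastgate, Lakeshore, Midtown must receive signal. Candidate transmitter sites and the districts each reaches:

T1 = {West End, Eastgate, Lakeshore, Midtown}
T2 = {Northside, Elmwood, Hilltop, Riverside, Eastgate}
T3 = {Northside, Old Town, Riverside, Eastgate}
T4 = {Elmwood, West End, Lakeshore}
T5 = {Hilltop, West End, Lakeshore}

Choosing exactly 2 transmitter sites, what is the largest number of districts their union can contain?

8

Choosing T1, T2 covers {Northside, Elmwood, Hilltop, Riverside, West End, Eastgate, Lakeshore, Midtown} — 8 districts.
No choice of 2 transmitter sites does better; here Old Town is left uncovered.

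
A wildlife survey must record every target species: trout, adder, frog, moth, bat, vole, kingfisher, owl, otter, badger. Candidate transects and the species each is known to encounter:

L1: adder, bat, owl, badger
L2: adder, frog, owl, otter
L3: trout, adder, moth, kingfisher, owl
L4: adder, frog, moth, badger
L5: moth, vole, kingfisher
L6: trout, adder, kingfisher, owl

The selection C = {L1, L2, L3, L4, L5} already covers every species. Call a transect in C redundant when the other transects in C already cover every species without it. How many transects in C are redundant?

1

Drop L1: bat uncovered — not redundant.
Drop L2: otter uncovered — not redundant.
Drop L3: trout uncovered — not redundant.
Drop L4: the rest still cover every species — redundant.
Drop L5: vole uncovered — not redundant.
1 redundant: L4.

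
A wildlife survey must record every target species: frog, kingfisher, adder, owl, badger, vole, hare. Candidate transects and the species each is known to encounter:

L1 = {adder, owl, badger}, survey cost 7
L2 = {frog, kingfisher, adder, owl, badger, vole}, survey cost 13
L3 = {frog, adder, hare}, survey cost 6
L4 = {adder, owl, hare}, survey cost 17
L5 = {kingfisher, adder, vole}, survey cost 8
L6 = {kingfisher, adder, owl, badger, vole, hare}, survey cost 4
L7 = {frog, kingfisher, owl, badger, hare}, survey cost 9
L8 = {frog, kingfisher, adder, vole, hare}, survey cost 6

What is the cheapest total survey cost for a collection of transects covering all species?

10

L3, L6 cover every species at survey cost 6 + 4 = 10.
Any cover uses at least 2 transects; among all covering selections none totals below 10.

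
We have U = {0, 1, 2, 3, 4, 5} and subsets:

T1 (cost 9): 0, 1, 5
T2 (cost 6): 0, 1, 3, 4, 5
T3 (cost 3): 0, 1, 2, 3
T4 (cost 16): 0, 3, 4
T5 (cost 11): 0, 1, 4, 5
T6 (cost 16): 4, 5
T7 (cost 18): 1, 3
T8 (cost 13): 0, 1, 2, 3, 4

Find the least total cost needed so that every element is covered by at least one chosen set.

9

T2, T3 cover every element at cost 6 + 3 = 9.
Any cover uses at least 2 sets; among all covering selections none totals below 9.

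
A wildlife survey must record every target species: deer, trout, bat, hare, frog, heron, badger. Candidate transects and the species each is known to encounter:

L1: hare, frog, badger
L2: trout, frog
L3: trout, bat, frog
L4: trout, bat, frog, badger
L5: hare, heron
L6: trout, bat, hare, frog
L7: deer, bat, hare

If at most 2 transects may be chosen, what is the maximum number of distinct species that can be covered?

6

Choosing L4, L5 covers {trout, bat, hare, frog, heron, badger} — 6 species.
No choice of 2 transects does better; here deer is left uncovered.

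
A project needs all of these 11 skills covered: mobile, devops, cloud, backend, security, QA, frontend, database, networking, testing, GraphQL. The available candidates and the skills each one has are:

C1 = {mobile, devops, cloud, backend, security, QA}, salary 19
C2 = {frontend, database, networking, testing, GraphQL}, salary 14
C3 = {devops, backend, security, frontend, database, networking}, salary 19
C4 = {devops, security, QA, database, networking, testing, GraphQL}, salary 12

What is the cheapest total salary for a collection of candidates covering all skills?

33

C1, C2 cover every skill at salary 19 + 14 = 33.
Any cover uses at least 2 candidates; among all covering selections none totals below 33.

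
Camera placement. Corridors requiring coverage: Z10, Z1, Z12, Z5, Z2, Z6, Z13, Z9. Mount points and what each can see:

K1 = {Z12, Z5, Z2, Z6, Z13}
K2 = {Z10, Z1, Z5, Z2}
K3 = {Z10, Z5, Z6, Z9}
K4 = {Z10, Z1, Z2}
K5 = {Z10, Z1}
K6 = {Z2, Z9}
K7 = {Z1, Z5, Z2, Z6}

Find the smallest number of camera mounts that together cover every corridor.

K1, K2, K3 together cover {Z10, Z1, Z12, Z5, Z2, Z6, Z13, Z9} — every corridor.
No 2 of the 7 camera mounts cover everything (all 21 pairs fall short), so 3 is minimum.

3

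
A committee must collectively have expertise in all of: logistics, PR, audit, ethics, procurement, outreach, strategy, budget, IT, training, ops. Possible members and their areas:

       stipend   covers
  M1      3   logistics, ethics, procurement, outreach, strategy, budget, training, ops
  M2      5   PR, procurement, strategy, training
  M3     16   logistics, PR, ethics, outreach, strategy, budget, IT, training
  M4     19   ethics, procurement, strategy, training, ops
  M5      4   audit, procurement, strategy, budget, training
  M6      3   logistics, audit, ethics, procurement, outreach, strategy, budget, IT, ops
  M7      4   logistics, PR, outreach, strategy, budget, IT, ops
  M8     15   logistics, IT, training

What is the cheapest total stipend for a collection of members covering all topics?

8

M2, M6 cover every topic at stipend 5 + 3 = 8.
Any cover uses at least 2 members; among all covering selections none totals below 8.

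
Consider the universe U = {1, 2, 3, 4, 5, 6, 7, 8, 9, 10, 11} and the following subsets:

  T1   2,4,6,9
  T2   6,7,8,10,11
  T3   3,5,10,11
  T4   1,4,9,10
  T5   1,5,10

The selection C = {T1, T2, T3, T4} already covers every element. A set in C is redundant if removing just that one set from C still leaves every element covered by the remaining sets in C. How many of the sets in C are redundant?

Drop T1: 2 uncovered — not redundant.
Drop T2: 7, 8 uncovered — not redundant.
Drop T3: 3, 5 uncovered — not redundant.
Drop T4: 1 uncovered — not redundant.
None of the sets in C is redundant.

0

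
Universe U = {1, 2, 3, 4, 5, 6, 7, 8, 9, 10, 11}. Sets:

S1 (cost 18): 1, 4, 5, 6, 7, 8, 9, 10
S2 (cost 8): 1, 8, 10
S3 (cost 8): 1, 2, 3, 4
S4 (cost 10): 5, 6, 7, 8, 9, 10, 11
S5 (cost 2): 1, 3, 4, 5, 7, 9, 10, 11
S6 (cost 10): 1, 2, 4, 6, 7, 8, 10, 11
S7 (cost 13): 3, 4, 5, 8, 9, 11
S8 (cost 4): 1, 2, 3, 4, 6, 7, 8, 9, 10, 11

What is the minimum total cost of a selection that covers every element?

S5, S8 cover every element at cost 2 + 4 = 6.
Any cover uses at least 2 sets; among all covering selections none totals below 6.

6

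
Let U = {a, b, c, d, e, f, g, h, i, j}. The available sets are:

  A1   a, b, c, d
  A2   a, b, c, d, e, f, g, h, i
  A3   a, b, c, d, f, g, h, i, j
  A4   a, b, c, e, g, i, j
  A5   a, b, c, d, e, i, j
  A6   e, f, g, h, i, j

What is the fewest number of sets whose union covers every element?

A1, A6 together cover {a, b, c, d, e, f, g, h, i, j} — every element.
No single set contains all 10 elements, so 2 is optimal.

2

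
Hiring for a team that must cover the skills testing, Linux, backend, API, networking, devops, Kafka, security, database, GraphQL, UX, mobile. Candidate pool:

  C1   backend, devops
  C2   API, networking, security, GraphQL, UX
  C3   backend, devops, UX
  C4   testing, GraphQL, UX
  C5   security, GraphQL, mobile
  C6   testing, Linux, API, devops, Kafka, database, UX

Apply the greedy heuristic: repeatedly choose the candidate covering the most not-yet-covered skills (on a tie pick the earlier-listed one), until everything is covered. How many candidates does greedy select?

Pick 1: C6 covers 7 new skills (testing, Linux, API, devops, Kafka, database, UX).
Pick 2: C2 covers 3 new skills (networking, security, GraphQL).
Pick 3: C1 covers 1 new skills (backend).
Pick 4: C5 covers 1 new skills (mobile).
Greedy uses 4 candidates.

4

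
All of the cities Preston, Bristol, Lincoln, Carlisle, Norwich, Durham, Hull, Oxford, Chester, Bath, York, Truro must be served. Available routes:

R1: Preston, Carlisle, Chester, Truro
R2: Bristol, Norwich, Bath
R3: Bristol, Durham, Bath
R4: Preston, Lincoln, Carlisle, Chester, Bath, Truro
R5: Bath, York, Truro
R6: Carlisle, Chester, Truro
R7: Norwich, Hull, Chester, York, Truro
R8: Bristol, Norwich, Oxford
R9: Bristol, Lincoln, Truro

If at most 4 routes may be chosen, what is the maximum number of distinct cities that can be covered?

12

Choosing R3, R4, R7, R8 covers {Preston, Bristol, Lincoln, Carlisle, Norwich, Durham, Hull, Oxford, Chester, Bath, York, Truro} — 12 cities.
That is all 12 cities.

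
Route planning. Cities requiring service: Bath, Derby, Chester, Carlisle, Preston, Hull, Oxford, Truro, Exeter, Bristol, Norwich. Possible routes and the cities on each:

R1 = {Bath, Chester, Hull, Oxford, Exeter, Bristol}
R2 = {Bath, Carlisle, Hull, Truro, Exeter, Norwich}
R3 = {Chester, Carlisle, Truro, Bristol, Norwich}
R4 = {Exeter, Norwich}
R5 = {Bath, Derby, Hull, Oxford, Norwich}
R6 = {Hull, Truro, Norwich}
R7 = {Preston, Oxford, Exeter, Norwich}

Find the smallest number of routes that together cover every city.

R3, R5, R7 together cover {Bath, Derby, Chester, Carlisle, Preston, Hull, Oxford, Truro, Exeter, Bristol, Norwich} — every city.
No 2 of the 7 routes cover everything (all 21 pairs fall short), so 3 is minimum.
Greedy (largest uncovered first) would take R1, R2, R5, R7 — 4 routes — but 3 suffice.

3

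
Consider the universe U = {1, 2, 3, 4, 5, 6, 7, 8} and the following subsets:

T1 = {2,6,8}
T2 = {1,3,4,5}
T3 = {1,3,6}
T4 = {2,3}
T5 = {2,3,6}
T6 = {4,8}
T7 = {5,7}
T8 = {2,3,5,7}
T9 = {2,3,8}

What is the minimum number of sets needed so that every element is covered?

T1, T2, T7 together cover {1, 2, 3, 4, 5, 6, 7, 8} — every element.
No 2 of the 9 sets cover everything (all 36 pairs fall short), so 3 is minimum.

3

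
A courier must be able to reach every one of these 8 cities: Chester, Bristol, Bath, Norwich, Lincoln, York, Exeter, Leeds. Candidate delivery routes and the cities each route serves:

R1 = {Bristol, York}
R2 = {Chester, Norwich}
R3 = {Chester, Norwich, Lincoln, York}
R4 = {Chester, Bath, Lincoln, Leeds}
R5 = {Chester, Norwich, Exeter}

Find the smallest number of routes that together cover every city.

R1, R4, R5 together cover {Chester, Bristol, Bath, Norwich, Lincoln, York, Exeter, Leeds} — every city.
No 2 of the 5 routes cover everything (all 10 pairs fall short), so 3 is minimum.
Greedy (largest uncovered first) would take R3, R4, R1, R5 — 4 routes — but 3 suffice.

3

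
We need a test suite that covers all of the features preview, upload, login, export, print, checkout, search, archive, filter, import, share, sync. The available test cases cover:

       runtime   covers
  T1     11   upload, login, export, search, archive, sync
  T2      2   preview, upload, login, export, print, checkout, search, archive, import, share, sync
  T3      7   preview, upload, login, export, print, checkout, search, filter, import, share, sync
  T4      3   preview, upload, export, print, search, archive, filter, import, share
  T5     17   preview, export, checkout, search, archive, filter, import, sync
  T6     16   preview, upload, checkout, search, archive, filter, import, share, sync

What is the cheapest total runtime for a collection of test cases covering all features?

5

T2, T4 cover every feature at runtime 2 + 3 = 5.
Any cover uses at least 2 test cases; among all covering selections none totals below 5.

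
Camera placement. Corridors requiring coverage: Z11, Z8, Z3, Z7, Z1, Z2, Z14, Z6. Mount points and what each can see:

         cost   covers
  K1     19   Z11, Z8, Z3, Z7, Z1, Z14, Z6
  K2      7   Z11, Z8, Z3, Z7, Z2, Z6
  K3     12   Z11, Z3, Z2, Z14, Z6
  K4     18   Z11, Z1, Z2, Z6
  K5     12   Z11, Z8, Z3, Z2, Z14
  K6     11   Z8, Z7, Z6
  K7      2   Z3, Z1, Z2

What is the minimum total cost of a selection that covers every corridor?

K1, K7 cover every corridor at cost 19 + 2 = 21.
Any cover uses at least 2 camera mounts; among all covering selections none totals below 21.

21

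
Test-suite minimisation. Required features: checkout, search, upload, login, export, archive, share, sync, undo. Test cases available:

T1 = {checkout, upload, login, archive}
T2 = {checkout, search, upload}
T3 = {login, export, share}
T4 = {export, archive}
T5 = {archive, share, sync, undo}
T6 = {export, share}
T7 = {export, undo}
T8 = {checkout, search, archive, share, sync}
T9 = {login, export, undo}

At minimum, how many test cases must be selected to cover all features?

3

T1, T7, T8 together cover {checkout, search, upload, login, export, archive, share, sync, undo} — every feature.
No 2 of the 9 test cases cover everything (all 36 pairs fall short), so 3 is minimum.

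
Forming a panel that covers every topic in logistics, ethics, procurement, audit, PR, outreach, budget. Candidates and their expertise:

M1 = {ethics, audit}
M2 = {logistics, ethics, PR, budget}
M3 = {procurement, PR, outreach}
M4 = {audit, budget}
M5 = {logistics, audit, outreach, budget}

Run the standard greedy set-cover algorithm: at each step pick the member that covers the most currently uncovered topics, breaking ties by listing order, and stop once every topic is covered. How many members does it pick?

3

Pick 1: M2 covers 4 new topics (logistics, ethics, PR, budget).
Pick 2: M3 covers 2 new topics (procurement, outreach).
Pick 3: M1 covers 1 new topics (audit).
Greedy uses 3 members.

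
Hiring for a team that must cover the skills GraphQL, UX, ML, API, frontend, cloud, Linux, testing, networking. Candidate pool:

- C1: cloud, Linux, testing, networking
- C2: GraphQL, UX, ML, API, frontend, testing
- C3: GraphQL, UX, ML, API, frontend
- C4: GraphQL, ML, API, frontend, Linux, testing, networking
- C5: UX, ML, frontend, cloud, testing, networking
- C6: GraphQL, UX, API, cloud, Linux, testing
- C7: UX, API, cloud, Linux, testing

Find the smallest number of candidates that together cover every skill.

C1, C2 together cover {GraphQL, UX, ML, API, frontend, cloud, Linux, testing, networking} — every skill.
No single candidate contains all 9 skills, so 2 is optimal.

2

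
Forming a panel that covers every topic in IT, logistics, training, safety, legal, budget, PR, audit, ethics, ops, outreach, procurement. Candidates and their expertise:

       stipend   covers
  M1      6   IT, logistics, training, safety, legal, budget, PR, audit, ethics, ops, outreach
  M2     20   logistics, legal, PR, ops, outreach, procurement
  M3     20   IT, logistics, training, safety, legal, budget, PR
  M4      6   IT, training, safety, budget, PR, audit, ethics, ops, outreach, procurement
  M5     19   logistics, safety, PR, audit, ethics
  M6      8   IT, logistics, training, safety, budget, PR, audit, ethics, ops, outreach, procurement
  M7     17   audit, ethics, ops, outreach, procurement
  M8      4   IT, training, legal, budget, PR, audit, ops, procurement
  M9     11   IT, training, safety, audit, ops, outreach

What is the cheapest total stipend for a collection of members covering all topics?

10

M1, M8 cover every topic at stipend 6 + 4 = 10.
Any cover uses at least 2 members; among all covering selections none totals below 10.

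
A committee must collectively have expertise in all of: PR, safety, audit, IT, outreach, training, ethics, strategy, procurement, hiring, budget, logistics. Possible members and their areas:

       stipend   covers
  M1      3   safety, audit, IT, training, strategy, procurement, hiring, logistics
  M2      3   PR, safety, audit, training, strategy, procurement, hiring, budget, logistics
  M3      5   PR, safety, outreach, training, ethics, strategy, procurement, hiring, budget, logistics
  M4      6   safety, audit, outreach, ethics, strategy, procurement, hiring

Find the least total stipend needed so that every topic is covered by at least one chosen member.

8

M1, M3 cover every topic at stipend 3 + 5 = 8.
Any cover uses at least 2 members; among all covering selections none totals below 8.
Greedy by coverage-per-stipend would pick M2, M3, M1 for 11 — worse than the optimum 8.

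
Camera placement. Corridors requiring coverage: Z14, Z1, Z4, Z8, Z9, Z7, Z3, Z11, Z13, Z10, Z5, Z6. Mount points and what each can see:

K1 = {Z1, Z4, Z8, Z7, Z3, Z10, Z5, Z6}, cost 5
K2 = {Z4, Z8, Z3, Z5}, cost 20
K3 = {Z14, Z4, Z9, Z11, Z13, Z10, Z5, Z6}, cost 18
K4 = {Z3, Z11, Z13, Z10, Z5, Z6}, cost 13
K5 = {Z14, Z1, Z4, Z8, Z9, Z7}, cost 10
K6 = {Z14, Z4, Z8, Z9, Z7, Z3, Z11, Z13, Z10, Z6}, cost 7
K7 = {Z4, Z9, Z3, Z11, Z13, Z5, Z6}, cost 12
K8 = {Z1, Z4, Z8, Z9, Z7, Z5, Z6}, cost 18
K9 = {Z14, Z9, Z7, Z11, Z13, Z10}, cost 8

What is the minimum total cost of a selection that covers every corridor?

12

K1, K6 cover every corridor at cost 5 + 7 = 12.
Any cover uses at least 2 camera mounts; among all covering selections none totals below 12.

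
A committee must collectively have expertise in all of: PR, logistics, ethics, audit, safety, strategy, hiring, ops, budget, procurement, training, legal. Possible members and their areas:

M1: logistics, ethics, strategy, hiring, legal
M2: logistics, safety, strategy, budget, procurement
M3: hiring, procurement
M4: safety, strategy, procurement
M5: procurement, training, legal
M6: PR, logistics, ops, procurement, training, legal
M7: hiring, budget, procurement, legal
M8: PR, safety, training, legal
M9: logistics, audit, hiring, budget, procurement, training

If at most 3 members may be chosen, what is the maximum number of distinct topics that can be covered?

Choosing M1, M2, M6 covers {PR, logistics, ethics, safety, strategy, hiring, ops, budget, procurement, training, legal} — 11 topics.
No choice of 3 members does better; here audit is left uncovered.

11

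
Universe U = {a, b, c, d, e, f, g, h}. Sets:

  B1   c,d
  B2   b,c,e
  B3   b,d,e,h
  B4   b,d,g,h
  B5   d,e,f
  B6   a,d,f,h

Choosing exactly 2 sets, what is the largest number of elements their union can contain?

7

Choosing B2, B6 covers {a, b, c, d, e, f, h} — 7 elements.
No choice of 2 sets does better; here g is left uncovered.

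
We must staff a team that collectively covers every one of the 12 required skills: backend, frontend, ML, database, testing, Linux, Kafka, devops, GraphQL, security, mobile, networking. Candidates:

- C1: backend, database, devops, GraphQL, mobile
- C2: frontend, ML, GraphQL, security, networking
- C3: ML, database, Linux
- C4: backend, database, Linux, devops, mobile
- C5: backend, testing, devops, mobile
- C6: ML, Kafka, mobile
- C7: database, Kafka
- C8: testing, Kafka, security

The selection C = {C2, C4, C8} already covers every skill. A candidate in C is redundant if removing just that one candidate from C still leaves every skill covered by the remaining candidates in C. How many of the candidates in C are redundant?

0

Drop C2: frontend, ML, GraphQL, networking uncovered — not redundant.
Drop C4: backend, database, Linux, devops, … uncovered — not redundant.
Drop C8: testing, Kafka uncovered — not redundant.
None of the candidates in C is redundant.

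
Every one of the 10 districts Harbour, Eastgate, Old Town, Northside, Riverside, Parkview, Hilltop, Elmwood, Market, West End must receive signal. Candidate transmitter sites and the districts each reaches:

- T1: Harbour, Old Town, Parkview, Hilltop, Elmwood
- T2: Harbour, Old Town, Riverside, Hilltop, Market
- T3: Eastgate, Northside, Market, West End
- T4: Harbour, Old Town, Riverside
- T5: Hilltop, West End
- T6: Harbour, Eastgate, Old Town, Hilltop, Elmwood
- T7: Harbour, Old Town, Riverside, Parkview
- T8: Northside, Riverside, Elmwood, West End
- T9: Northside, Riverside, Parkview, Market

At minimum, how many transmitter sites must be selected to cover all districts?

3

T1, T2, T3 together cover {Harbour, Eastgate, Old Town, Northside, Riverside, Parkview, Hilltop, Elmwood, Market, West End} — every district.
No 2 of the 9 transmitter sites cover everything (all 36 pairs fall short), so 3 is minimum.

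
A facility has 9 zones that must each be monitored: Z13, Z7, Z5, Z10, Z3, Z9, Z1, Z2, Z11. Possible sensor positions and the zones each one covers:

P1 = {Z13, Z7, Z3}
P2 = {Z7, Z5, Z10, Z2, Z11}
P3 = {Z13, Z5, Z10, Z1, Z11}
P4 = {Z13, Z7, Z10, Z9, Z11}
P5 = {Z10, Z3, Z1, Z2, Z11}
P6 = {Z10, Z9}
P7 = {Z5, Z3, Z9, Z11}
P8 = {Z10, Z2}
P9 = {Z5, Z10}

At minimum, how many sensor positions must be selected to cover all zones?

3

P1, P5, P7 together cover {Z13, Z7, Z5, Z10, Z3, Z9, Z1, Z2, Z11} — every zone.
No 2 of the 9 sensor positions cover everything (all 36 pairs fall short), so 3 is minimum.
Greedy (largest uncovered first) would take P2, P1, P3, P4 — 4 sensor positions — but 3 suffice.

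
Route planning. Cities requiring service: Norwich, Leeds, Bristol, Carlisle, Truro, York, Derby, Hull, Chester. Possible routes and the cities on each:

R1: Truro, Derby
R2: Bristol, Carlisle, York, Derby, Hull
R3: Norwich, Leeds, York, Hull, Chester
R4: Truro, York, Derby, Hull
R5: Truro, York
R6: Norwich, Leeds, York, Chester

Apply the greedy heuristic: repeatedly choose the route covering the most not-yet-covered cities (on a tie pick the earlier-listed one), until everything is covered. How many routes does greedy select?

3

Pick 1: R2 covers 5 new cities (Bristol, Carlisle, York, Derby, Hull).
Pick 2: R3 covers 3 new cities (Norwich, Leeds, Chester).
Pick 3: R1 covers 1 new cities (Truro).
Greedy uses 3 routes.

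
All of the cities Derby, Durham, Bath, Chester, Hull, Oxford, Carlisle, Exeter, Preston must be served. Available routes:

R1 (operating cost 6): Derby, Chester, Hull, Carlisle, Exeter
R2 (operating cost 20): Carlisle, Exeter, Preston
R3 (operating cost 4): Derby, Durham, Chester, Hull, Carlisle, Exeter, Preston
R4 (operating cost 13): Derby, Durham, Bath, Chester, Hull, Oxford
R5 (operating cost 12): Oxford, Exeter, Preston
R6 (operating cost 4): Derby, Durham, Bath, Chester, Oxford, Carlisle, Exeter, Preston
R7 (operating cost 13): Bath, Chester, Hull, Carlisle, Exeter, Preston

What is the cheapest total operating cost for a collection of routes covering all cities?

R3, R6 cover every city at operating cost 4 + 4 = 8.
Any cover uses at least 2 routes; among all covering selections none totals below 8.

8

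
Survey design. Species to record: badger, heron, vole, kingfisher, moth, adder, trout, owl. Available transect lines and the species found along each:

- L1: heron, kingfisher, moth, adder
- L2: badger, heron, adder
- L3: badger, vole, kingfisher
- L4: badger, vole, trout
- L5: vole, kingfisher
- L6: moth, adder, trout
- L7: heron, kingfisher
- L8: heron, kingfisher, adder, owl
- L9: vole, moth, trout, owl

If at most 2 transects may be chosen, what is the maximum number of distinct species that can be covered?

Choosing L1, L4 covers {badger, heron, vole, kingfisher, moth, adder, trout} — 7 species.
No choice of 2 transects does better; here owl is left uncovered.

7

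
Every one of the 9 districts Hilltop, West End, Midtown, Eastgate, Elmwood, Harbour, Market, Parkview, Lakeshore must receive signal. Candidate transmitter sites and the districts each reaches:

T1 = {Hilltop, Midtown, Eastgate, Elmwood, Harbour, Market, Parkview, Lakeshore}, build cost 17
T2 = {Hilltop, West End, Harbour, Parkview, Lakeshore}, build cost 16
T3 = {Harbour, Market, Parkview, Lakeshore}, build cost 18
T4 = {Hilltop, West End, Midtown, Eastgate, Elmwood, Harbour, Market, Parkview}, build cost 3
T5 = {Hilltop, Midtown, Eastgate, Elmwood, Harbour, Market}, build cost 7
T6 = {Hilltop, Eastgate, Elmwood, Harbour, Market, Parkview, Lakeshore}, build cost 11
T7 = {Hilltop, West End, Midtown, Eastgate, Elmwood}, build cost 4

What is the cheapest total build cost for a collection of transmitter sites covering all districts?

T4, T6 cover every district at build cost 3 + 11 = 14.
Any cover uses at least 2 transmitter sites; among all covering selections none totals below 14.

14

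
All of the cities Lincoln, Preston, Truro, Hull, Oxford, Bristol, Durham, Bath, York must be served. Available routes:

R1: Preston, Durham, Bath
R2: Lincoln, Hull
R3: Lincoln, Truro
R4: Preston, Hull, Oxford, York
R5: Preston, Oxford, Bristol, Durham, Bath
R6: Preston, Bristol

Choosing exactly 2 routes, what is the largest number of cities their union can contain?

7

Choosing R2, R5 covers {Lincoln, Preston, Hull, Oxford, Bristol, Durham, Bath} — 7 cities.
No choice of 2 routes does better; here Truro, York are left uncovered.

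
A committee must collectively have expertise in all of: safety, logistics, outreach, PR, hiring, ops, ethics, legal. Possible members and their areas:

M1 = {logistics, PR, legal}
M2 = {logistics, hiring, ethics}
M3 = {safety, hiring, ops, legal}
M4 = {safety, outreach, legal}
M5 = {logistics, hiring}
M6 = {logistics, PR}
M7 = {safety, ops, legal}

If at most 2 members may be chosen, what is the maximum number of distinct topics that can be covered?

Choosing M1, M3 covers {safety, logistics, PR, hiring, ops, legal} — 6 topics.
No choice of 2 members does better; here outreach, ethics are left uncovered.

6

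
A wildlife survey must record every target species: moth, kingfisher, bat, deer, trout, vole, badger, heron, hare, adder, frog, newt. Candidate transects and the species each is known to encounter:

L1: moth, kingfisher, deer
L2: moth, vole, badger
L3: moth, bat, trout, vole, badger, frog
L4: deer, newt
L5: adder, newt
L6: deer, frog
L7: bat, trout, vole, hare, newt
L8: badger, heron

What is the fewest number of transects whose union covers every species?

5

L1, L3, L5, L7, L8 together cover {moth, kingfisher, bat, deer, trout, vole, badger, heron, hare, adder, frog, newt} — every species.
No 4 of the 8 transects cover everything (all 70 size-4 selections fall short), so 5 is minimum.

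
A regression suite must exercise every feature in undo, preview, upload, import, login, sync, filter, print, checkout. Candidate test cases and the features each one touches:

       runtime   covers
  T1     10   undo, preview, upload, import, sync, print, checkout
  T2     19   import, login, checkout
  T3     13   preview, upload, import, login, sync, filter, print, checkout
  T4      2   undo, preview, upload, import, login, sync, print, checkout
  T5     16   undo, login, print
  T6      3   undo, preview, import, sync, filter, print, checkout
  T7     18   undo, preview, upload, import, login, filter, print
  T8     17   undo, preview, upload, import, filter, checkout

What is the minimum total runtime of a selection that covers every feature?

5

T4, T6 cover every feature at runtime 2 + 3 = 5.
Any cover uses at least 2 test cases; among all covering selections none totals below 5.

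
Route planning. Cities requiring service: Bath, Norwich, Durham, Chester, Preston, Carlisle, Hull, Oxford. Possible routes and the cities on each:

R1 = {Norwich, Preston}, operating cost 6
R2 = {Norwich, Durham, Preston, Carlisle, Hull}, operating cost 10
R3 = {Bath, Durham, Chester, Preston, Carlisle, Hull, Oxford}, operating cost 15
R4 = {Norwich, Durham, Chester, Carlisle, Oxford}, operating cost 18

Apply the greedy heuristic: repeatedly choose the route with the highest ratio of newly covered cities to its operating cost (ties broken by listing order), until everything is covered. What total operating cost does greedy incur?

Pick 1: R2 adds 5 new (Norwich, Durham, Preston, Carlisle, Hull) at operating cost 10 (ratio 5/10).
Pick 2: R3 adds 3 new (Bath, Chester, Oxford) at operating cost 15 (ratio 3/15).
Greedy total operating cost: 10 + 15 = 25. (The true optimum is 21, so greedy overshoots here.)

25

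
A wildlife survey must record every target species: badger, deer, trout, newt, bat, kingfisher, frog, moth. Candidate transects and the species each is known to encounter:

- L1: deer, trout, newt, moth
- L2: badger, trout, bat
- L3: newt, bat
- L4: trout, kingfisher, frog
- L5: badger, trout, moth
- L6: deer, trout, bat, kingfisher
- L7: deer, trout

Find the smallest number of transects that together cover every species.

L1, L2, L4 together cover {badger, deer, trout, newt, bat, kingfisher, frog, moth} — every species.
No 2 of the 7 transects cover everything (all 21 pairs fall short), so 3 is minimum.

3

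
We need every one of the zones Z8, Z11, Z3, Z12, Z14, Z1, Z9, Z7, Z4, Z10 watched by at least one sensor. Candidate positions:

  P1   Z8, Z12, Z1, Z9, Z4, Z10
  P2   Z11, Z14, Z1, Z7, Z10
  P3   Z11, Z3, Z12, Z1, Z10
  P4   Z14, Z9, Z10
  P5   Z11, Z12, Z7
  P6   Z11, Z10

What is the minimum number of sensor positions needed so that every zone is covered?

P1, P2, P3 together cover {Z8, Z11, Z3, Z12, Z14, Z1, Z9, Z7, Z4, Z10} — every zone.
No 2 of the 6 sensor positions cover everything (all 15 pairs fall short), so 3 is minimum.

3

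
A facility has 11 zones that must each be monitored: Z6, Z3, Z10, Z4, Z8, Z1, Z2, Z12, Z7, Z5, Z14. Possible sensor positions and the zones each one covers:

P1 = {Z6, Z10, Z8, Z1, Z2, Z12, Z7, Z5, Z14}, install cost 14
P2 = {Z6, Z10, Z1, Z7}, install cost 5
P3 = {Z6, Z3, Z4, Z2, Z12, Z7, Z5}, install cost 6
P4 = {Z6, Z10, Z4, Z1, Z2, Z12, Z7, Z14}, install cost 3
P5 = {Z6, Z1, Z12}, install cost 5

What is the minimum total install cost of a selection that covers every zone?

20

P1, P3 cover every zone at install cost 14 + 6 = 20.
Any cover uses at least 2 sensor positions; among all covering selections none totals below 20.
Greedy by coverage-per-install cost would pick P4, P3, P1 for 23 — worse than the optimum 20.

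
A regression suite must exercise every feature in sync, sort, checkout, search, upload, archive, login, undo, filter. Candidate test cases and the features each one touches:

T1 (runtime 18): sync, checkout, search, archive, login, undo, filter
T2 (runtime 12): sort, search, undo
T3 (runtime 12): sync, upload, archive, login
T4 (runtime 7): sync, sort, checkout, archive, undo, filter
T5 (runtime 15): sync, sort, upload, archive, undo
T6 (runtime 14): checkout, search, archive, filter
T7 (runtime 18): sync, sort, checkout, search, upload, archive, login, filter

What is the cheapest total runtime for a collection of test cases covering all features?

T4, T7 cover every feature at runtime 7 + 18 = 25.
Any cover uses at least 2 test cases; among all covering selections none totals below 25.

25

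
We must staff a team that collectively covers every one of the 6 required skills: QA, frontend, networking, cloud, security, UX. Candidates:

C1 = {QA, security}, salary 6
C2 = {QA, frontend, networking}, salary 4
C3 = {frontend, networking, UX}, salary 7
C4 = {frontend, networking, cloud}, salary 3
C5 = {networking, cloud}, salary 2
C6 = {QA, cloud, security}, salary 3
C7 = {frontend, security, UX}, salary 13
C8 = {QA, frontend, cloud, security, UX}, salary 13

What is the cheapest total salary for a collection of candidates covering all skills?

C3, C6 cover every skill at salary 7 + 3 = 10.
Any cover uses at least 2 candidates; among all covering selections none totals below 10.
Greedy by coverage-per-salary would pick C4, C6, C3 for 13 — worse than the optimum 10.

10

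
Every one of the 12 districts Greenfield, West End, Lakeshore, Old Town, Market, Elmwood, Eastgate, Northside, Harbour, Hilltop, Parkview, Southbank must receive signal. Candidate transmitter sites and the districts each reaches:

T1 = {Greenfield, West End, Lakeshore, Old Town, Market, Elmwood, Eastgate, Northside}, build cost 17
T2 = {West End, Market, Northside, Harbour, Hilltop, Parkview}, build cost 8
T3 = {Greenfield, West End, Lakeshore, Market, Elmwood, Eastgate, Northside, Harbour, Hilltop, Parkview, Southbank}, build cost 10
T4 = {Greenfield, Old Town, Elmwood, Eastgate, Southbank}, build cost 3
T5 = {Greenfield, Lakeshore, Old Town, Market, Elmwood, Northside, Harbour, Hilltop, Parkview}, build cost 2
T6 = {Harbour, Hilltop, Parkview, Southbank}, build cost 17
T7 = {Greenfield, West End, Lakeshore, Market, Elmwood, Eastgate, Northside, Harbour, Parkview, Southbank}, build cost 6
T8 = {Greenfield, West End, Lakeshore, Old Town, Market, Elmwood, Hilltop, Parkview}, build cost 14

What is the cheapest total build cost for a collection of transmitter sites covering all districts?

8

T5, T7 cover every district at build cost 2 + 6 = 8.
Any cover uses at least 2 transmitter sites; among all covering selections none totals below 8.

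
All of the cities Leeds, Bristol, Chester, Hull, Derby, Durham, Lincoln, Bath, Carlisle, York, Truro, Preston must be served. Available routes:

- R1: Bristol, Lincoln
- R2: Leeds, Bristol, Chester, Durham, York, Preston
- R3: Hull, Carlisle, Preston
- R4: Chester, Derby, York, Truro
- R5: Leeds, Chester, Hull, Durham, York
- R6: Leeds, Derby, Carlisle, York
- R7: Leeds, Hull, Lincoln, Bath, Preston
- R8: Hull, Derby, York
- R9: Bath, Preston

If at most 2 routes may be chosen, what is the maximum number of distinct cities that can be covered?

Choosing R2, R7 covers {Leeds, Bristol, Chester, Hull, Durham, Lincoln, Bath, York, Preston} — 9 cities.
No choice of 2 routes does better; here Derby, Carlisle, Truro are left uncovered.

9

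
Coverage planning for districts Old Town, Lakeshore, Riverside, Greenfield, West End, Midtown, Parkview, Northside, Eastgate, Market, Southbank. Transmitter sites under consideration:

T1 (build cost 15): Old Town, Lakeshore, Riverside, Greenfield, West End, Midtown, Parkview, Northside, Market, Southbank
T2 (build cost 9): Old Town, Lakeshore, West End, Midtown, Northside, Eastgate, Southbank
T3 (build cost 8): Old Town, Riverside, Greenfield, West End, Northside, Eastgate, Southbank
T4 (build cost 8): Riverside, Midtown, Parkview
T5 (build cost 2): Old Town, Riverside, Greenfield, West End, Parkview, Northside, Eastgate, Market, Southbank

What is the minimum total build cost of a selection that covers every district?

T2, T5 cover every district at build cost 9 + 2 = 11.
Any cover uses at least 2 transmitter sites; among all covering selections none totals below 11.

11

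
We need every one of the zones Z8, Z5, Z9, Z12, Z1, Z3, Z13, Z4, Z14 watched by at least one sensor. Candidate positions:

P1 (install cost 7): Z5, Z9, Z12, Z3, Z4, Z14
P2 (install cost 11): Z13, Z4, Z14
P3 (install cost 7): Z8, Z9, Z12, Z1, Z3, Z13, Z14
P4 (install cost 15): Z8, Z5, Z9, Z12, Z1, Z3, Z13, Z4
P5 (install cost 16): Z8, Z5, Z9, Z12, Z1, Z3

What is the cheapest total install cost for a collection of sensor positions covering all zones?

P1, P3 cover every zone at install cost 7 + 7 = 14.
Any cover uses at least 2 sensor positions; among all covering selections none totals below 14.

14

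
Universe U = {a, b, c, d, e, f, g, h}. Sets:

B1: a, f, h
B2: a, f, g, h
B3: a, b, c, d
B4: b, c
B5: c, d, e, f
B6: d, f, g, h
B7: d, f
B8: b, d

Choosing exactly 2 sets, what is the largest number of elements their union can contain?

7

Choosing B2, B3 covers {a, b, c, d, f, g, h} — 7 elements.
No choice of 2 sets does better; here e is left uncovered.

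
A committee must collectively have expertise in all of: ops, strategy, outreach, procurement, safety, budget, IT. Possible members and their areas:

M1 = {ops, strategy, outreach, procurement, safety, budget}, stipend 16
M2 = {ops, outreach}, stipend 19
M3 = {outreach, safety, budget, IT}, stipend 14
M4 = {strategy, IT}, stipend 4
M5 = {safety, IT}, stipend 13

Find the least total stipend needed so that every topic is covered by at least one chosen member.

M1, M4 cover every topic at stipend 16 + 4 = 20.
Any cover uses at least 2 members; among all covering selections none totals below 20.

20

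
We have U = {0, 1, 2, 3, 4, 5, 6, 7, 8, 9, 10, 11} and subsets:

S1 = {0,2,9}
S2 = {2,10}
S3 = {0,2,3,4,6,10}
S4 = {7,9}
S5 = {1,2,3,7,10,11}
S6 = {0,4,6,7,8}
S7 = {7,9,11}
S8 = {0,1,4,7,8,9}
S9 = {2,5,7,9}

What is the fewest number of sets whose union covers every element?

3

S5, S6, S9 together cover {0, 1, 2, 3, 4, 5, 6, 7, 8, 9, 10, 11} — every element.
No 2 of the 9 sets cover everything (all 36 pairs fall short), so 3 is minimum.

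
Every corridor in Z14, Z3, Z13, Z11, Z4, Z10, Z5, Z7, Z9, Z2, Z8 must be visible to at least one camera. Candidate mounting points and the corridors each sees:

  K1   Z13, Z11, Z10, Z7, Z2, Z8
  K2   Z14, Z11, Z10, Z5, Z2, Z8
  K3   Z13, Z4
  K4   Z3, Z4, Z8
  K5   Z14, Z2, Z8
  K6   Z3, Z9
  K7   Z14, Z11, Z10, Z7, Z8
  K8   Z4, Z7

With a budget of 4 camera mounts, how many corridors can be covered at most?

Choosing K1, K2, K3, K6 covers {Z14, Z3, Z13, Z11, Z4, Z10, Z5, Z7, Z9, Z2, Z8} — 11 corridors.
That is all 11 corridors.

11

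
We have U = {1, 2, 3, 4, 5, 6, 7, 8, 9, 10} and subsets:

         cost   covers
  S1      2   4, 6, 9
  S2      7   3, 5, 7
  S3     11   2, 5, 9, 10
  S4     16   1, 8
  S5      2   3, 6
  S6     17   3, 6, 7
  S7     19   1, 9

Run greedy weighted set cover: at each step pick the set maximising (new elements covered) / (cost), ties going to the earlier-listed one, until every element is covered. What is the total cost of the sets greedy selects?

Pick 1: S1 adds 3 new (4, 6, 9) at cost 2 (ratio 3/2).
Pick 2: S5 adds 1 new (3) at cost 2 (ratio 1/2).
Pick 3: S2 adds 2 new (5, 7) at cost 7 (ratio 2/7).
Pick 4: S3 adds 2 new (2, 10) at cost 11 (ratio 2/11).
Pick 5: S4 adds 2 new (1, 8) at cost 16 (ratio 2/16).
Greedy total cost: 2 + 2 + 7 + 11 + 16 = 38. (The true optimum is 36, so greedy overshoots here.)

38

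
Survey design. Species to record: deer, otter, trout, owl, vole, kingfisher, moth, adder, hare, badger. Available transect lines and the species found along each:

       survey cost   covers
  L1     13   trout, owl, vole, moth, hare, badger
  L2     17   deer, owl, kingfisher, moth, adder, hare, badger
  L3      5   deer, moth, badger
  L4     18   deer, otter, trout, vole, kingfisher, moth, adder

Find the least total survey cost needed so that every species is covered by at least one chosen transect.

31

L1, L4 cover every species at survey cost 13 + 18 = 31.
Any cover uses at least 2 transects; among all covering selections none totals below 31.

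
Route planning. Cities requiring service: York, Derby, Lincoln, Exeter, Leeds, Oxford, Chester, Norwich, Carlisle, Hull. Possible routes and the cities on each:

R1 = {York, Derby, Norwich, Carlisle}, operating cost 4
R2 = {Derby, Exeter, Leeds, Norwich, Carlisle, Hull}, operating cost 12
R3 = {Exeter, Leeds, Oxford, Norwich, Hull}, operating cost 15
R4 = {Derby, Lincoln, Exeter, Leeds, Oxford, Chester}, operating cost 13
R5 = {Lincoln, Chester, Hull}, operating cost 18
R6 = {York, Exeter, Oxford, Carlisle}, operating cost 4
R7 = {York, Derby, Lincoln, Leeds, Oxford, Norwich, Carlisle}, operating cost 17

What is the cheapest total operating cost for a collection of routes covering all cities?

29

R1, R2, R4 cover every city at operating cost 4 + 12 + 13 = 29.
Any cover uses at least 3 routes; among all covering selections none totals below 29.
Greedy by coverage-per-operating cost would pick R1, R6, R4, R2 for 33 — worse than the optimum 29.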